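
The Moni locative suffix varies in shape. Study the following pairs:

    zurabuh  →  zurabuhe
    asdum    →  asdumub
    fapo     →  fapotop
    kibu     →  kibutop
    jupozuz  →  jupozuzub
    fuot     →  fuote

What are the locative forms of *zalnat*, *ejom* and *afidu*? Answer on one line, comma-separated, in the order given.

The suffix is conditioned by the final sound: -e when the stem ends in a voiceless consonant (*zurabuh*, *fuot*); -ub when the stem ends in a voiced consonant (*asdum*, *jupozuz*); -top when the stem ends in a vowel (*fapo*, *kibu*).
*zalnat* — final sound /t/ (a voiceless consonant) → -e → *zalnate*.
*ejom* — final sound /m/ (a voiced consonant) → -ub → *ejomub*.
The final sound of *afidu* is /u/, which is a vowel, so the suffix is -top, giving *afidutop*.

zalnate, ejomub, afidutop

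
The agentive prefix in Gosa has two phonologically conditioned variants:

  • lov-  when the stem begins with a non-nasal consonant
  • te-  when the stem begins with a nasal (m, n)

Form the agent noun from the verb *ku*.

lovku

*ku* — first consonant /k/ (non-nasal) → lov- → *lovku*.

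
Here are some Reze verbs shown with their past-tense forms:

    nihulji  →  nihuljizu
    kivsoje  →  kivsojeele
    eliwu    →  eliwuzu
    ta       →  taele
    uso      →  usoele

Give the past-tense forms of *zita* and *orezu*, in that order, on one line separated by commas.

zitaele, orezuzu

Looking at the last vowel of each stem: -zu when the last vowel of the stem is a high vowel (*nihulji*, *eliwu*); -ele when the last vowel of the stem is a non-high vowel (*kivsoje*, *ta*, *uso*).
The last vowel of *zita* is /a/, which is a non-high vowel, so the suffix is -ele, giving *zitaele*.
*orezu*: last vowel = /u/, a high vowel → -zu → *orezuzu*.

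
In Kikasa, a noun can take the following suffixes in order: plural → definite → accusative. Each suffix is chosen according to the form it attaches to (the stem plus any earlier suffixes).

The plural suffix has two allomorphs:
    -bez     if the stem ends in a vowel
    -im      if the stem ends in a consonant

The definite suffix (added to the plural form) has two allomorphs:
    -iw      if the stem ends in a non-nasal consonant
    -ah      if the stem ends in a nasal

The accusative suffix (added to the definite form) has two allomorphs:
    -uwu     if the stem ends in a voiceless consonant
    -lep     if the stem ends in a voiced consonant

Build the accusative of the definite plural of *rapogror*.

*rapogror* — final sound /r/ (a consonant) → -im → *rapogrorim*.
Since the final consonant of the plural form *rapogrorim* is /m/ (a nasal), it takes -ah, giving *rapogrorimah*.
Since the final consonant of the definite form *rapogrorimah* is /h/ (voiceless), it takes -uwu, giving *rapogrorimahuwu*.

rapogrorimahuwu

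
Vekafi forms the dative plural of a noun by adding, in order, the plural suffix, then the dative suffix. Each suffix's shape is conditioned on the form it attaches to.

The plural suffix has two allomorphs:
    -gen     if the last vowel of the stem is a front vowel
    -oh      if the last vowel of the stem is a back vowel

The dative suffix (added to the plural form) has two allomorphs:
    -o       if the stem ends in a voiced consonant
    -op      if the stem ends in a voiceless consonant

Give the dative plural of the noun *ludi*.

Since the last vowel of *ludi* is /i/ (a front vowel), it takes -gen, giving *ludigen*.
The final consonant of the plural form *ludigen* is /n/, which is voiced, so the dative suffix is -o, giving *ludigeno*.

ludigeno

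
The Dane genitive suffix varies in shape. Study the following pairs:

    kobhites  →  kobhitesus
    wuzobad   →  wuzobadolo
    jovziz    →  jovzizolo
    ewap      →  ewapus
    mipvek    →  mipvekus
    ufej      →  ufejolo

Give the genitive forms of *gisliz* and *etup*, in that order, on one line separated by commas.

gislizolo, etupus

The alternation tracks the final consonant of the stem — -us when the stem ends in a voiceless consonant (*kobhites*, *ewap*, *mipvek*); -olo when the stem ends in a voiced consonant (*wuzobad*, *jovziz*, *ufej*).
Since the final consonant of *gisliz* is /z/ (voiced), it takes -olo, giving *gislizolo*.
*etup* — final consonant /p/ (voiceless) → -us → *etupus*.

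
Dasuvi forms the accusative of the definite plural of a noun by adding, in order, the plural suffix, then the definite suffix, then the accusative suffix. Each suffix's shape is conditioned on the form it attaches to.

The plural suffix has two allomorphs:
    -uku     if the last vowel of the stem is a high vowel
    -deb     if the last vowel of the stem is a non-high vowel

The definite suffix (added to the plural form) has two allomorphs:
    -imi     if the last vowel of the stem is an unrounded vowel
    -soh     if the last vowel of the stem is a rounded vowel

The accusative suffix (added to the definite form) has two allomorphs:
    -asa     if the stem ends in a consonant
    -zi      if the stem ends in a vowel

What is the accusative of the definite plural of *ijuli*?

*ijuli* — last vowel /i/ (a high vowel) → -uku → *ijuliuku*.
The plural form *ijuliuku* — last vowel /u/ (a rounded vowel) → -soh → *ijuliukusoh*.
The final sound of the definite form *ijuliukusoh* is /h/, which is a consonant, so the accusative suffix is -asa, giving *ijuliukusohasa*.

ijuliukusohasa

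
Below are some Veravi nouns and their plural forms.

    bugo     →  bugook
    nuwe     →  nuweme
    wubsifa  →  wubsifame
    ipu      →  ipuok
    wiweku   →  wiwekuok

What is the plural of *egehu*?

egehuok

The suffix is conditioned by the last vowel: -ok when the last vowel of the stem is a rounded vowel (*bugo*, *ipu*, *wiweku*); -me when the last vowel of the stem is an unrounded vowel (*nuwe*, *wubsifa*).
Since the last vowel of *egehu* is /u/ (a rounded vowel), it takes -ok, giving *egehuok*.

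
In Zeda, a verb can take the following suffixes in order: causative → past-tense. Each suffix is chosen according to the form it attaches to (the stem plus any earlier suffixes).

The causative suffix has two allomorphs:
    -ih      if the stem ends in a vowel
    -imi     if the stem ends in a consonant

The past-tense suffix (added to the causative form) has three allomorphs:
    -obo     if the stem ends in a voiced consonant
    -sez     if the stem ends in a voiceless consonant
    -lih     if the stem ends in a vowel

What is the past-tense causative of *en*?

enimilih

*en*: final sound = /n/, a consonant → -imi → *enimi*.
The causative form *enimi* — final sound /i/ (a vowel) → -lih → *enimilih*.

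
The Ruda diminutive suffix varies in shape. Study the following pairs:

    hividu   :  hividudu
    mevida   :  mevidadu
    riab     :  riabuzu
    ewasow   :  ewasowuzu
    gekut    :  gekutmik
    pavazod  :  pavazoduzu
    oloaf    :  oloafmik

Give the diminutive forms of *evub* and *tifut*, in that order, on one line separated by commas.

The suffix is conditioned by the final sound: -mik when the stem ends in a voiceless consonant (*gekut*, *oloaf*); -uzu when the stem ends in a voiced consonant (*riab*, *ewasow*, *pavazod*); -du when the stem ends in a vowel (*hividu*, *mevida*).
The final sound of *evub* is /b/, which is a voiced consonant, so the suffix is -uzu, giving *evubuzu*.
*tifut*: final sound = /t/, a voiceless consonant → -mik → *tifutmik*.

evubuzu, tifutmik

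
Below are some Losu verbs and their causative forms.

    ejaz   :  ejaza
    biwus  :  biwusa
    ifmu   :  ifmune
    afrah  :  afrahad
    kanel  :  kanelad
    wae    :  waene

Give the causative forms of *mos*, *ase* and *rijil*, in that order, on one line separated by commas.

Looking at the final sound of each stem: -a when the stem ends in a sibilant (*ejaz*, *biwus*); -ad when the stem ends in a non-sibilant consonant (*afrah*, *kanel*); -ne when the stem ends in a vowel (*ifmu*, *wae*).
The final sound of *mos* is /s/, which is a sibilant, so the suffix is -a, giving *mosa*.
*ase* — final sound /e/ (a vowel) → -ne → *asene*.
*rijil* — final sound /l/ (a non-sibilant consonant) → -ad → *rijilad*.

mosa, asene, rijilad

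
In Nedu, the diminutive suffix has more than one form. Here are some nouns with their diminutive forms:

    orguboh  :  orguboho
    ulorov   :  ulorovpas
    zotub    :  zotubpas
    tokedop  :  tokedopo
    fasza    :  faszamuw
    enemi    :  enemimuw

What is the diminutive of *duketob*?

Looking at the final sound of each stem: -o when the stem ends in a voiceless consonant (*orguboh*, *tokedop*); -pas when the stem ends in a voiced consonant (*ulorov*, *zotub*); -muw when the stem ends in a vowel (*fasza*, *enemi*).
*duketob* — final sound /b/ (a voiced consonant) → -pas → *duketobpas*.

duketobpas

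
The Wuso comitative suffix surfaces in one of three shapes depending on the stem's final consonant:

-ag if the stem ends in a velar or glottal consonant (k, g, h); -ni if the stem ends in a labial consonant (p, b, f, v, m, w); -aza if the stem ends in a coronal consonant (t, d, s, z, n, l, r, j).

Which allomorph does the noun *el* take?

-aza

*el* — final consonant /l/ (coronal) → -aza.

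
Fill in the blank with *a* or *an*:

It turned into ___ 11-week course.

an

The indefinite article is chosen by the initial *sound* of the following word, not its spelling.
The number *11* is spoken "eleven", beginning with /ɪˈlɛvən/ — a vowel sound.
So the article is *an*: It turned into an 11-week course.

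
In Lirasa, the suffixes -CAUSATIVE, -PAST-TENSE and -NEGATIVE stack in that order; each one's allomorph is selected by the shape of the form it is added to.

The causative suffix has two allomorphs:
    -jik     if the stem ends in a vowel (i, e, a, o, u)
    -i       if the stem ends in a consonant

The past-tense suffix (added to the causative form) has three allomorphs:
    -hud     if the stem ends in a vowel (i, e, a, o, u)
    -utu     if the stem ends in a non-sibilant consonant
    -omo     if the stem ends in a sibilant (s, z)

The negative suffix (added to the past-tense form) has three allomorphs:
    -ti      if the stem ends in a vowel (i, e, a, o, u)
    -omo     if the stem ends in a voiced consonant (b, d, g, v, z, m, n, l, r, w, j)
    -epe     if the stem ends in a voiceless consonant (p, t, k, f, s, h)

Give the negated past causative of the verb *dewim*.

*dewim*: final sound = /m/, a consonant → -i → *dewimi*.
Since the final sound of the causative form *dewimi* is /i/ (a vowel), it takes -hud, giving *dewimihud*.
The past-tense form *dewimihud* — final sound /d/ (a voiced consonant) → -omo → *dewimihudomo*.

dewimihudomo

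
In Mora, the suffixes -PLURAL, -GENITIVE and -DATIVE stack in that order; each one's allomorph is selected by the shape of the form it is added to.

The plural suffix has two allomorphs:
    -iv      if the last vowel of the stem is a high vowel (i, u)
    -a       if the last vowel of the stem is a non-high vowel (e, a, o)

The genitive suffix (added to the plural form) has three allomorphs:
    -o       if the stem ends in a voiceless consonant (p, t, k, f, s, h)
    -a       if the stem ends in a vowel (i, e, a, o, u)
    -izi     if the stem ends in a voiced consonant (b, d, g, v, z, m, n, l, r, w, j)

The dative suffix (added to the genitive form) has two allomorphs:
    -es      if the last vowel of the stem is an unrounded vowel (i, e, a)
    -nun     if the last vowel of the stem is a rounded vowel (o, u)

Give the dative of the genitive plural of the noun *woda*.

*woda* — last vowel /a/ (a non-high vowel) → -a → *wodaa*.
The plural form *wodaa* — final sound /a/ (a vowel) → -a → *wodaaa*.
The genitive form *wodaaa*: last vowel = /a/, an unrounded vowel → -es → *wodaaaes*.

wodaaaes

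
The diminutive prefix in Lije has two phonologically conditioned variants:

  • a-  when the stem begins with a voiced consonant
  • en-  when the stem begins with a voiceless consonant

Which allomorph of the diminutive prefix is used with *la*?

a-

The first consonant of *la* is /l/, which is voiced, so the prefix is a-.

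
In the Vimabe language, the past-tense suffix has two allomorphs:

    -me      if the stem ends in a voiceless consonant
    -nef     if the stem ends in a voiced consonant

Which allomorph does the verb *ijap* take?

-me

Since the final consonant of *ijap* is /p/ (voiceless), it takes -me.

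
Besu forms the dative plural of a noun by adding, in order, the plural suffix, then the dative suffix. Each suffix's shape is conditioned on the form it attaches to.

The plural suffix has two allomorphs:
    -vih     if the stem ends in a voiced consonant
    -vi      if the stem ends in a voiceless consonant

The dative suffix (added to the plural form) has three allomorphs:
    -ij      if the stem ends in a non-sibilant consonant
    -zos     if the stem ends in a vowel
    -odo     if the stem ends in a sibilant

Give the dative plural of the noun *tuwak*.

*tuwak*: final consonant = /k/, voiceless → -vi → *tuwakvi*.
Since the final sound of the plural form *tuwakvi* is /i/ (a vowel), it takes -zos, giving *tuwakvizos*.

tuwakvizos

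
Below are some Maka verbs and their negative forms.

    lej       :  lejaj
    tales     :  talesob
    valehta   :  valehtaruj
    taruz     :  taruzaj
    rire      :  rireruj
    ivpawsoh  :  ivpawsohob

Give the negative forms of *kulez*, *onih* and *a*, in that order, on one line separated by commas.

The pattern is voicing of the final sound: -ob when the stem ends in a voiceless consonant (*tales*, *ivpawsoh*); -aj when the stem ends in a voiced consonant (*lej*, *taruz*); -ruj when the stem ends in a vowel (*valehta*, *rire*).
*kulez*: final sound = /z/, a voiced consonant → -aj → *kulezaj*.
*onih* — final sound /h/ (a voiceless consonant) → -ob → *onihob*.
Since the final sound of *a* is /a/ (a vowel), it takes -ruj, giving *aruj*.

kulezaj, onihob, aruj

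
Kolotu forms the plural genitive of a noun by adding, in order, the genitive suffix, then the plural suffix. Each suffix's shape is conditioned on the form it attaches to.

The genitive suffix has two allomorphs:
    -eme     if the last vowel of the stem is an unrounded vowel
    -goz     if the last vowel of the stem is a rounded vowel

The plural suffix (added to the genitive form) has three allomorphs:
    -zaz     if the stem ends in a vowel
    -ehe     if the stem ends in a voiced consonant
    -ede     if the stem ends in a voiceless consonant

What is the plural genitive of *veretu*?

veretugozehe

The last vowel of *veretu* is /u/, which is a rounded vowel, so the genitive suffix is -goz, giving *veretugoz*.
Since the final sound of the genitive form *veretugoz* is /z/ (a voiced consonant), it takes -ehe, giving *veretugozehe*.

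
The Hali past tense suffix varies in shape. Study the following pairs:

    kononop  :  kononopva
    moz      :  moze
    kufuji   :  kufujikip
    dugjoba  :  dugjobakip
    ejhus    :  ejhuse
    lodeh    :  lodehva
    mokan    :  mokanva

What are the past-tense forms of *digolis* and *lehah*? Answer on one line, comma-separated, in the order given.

The suffix is conditioned by the final sound: -e when the stem ends in a sibilant (*moz*, *ejhus*); -va when the stem ends in a non-sibilant consonant (*kononop*, *lodeh*, *mokan*); -kip when the stem ends in a vowel (*kufuji*, *dugjoba*).
The final sound of *digolis* is /s/, which is a sibilant, so the suffix is -e, giving *digolise*.
The final sound of *lehah* is /h/, which is a non-sibilant consonant, so the suffix is -va, giving *lehahva*.

digolise, lehahva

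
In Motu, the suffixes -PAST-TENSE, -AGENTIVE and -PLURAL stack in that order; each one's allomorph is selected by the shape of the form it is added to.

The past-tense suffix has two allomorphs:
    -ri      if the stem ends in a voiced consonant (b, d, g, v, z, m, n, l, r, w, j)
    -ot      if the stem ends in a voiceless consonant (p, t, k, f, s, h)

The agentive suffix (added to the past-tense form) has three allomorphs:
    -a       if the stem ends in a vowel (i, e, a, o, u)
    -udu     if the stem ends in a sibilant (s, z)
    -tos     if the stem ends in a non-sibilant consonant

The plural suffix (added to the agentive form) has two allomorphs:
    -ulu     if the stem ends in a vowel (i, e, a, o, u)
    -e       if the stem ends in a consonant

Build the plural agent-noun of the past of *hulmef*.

The final consonant of *hulmef* is /f/, which is voiceless, so the past-tense suffix is -ot, giving *hulmefot*.
The past-tense form *hulmefot*: final sound = /t/, a non-sibilant consonant → -tos → *hulmefottos*.
Since the final sound of the agentive form *hulmefottos* is /s/ (a consonant), it takes -e, giving *hulmefottose*.

hulmefottose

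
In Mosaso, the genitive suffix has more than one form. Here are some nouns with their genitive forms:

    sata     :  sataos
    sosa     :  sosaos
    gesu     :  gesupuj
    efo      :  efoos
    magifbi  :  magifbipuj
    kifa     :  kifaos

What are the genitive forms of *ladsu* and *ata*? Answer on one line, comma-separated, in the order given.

The pattern is height harmony: -puj when the last vowel of the stem is a high vowel (*gesu*, *magifbi*); -os when the last vowel of the stem is a non-high vowel (*sata*, *sosa*, *efo*, *kifa*).
The last vowel of *ladsu* is /u/, which is a high vowel, so the suffix is -puj, giving *ladsupuj*.
*ata* — last vowel /a/ (a non-high vowel) → -os → *ataos*.

ladsupuj, ataos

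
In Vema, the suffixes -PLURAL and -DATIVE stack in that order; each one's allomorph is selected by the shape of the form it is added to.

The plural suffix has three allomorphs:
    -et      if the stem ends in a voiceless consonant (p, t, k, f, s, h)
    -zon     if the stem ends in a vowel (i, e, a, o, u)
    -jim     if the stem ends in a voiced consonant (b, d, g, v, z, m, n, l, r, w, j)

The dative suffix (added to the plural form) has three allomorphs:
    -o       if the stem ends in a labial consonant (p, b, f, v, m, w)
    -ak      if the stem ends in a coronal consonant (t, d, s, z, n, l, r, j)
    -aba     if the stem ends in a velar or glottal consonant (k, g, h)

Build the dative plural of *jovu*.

jovuzonak

Since the final sound of *jovu* is /u/ (a vowel), it takes -zon, giving *jovuzon*.
The plural form *jovuzon*: final consonant = /n/, coronal → -ak → *jovuzonak*.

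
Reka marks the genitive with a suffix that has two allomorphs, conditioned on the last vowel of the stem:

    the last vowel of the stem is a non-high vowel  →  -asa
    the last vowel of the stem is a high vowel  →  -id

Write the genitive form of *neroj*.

nerojasa

*neroj* — last vowel /o/ (a non-high vowel) → -asa → *nerojasa*.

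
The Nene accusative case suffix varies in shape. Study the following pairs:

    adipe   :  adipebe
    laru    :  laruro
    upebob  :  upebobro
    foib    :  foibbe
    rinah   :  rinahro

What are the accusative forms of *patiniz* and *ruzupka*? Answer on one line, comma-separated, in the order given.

patinizbe, ruzupkaro

The suffix is conditioned by the last vowel: -be when the last vowel of the stem is a front vowel (*adipe*, *foib*); -ro when the last vowel of the stem is a back vowel (*laru*, *upebob*, *rinah*).
*patiniz*: last vowel = /i/, a front vowel → -be → *patinizbe*.
The last vowel of *ruzupka* is /a/, which is a back vowel, so the suffix is -ro, giving *ruzupkaro*.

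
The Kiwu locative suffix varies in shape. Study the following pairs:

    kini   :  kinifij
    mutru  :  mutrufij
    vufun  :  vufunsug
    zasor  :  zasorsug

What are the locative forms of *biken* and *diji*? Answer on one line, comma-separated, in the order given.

bikensug, dijifij

The suffix is conditioned by the final sound: -sug when the stem ends in a consonant (*vufun*, *zasor*); -fij when the stem ends in a vowel (*kini*, *mutru*).
The final sound of *biken* is /n/, which is a consonant, so the suffix is -sug, giving *bikensug*.
The final sound of *diji* is /i/, which is a vowel, so the suffix is -fij, giving *dijifij*.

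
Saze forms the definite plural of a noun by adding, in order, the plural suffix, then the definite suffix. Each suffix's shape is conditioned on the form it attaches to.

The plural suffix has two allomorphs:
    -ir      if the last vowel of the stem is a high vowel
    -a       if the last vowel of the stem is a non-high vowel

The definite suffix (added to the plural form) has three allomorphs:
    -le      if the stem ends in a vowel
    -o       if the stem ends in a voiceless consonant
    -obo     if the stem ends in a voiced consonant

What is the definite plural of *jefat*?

The last vowel of *jefat* is /a/, which is a non-high vowel, so the plural suffix is -a, giving *jefata*.
The plural form *jefata*: final sound = /a/, a vowel → -le → *jefatale*.

jefatale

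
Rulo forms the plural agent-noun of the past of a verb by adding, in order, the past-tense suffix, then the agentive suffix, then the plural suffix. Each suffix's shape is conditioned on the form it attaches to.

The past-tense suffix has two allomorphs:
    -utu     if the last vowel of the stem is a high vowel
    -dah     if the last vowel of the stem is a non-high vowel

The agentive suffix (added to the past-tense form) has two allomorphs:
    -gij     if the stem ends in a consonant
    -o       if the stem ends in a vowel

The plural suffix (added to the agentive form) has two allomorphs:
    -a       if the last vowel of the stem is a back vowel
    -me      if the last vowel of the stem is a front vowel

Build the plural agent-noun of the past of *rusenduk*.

Since the last vowel of *rusenduk* is /u/ (a high vowel), it takes -utu, giving *rusendukutu*.
The final sound of the past-tense form *rusendukutu* is /u/, which is a vowel, so the agentive suffix is -o, giving *rusendukutuo*.
The agentive form *rusendukutuo* — last vowel /o/ (a back vowel) → -a → *rusendukutuoa*.

rusendukutuoa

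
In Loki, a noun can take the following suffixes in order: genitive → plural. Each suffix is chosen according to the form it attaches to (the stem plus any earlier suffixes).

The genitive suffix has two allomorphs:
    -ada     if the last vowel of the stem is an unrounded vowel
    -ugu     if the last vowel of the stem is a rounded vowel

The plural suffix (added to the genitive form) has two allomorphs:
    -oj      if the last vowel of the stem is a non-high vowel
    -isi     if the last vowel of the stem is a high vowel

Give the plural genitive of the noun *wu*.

Since the last vowel of *wu* is /u/ (a rounded vowel), it takes -ugu, giving *wuugu*.
The genitive form *wuugu* — last vowel /u/ (a high vowel) → -isi → *wuuguisi*.

wuuguisi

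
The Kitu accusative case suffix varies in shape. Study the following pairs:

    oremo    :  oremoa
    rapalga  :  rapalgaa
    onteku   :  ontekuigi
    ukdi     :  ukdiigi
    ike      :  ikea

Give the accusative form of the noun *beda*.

The suffix is conditioned by the last vowel: -igi when the last vowel of the stem is a high vowel (*onteku*, *ukdi*); -a when the last vowel of the stem is a non-high vowel (*oremo*, *rapalga*, *ike*).
The last vowel of *beda* is /a/, which is a non-high vowel, so the suffix is -a, giving *bedaa*.

bedaa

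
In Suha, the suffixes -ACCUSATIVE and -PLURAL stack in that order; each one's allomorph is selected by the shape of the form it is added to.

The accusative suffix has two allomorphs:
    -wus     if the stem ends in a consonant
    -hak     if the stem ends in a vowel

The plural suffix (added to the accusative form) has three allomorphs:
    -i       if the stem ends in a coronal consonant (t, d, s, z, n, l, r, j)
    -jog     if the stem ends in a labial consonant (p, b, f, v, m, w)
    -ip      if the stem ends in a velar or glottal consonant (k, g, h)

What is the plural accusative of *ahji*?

ahjihakip

The final sound of *ahji* is /i/, which is a vowel, so the accusative suffix is -hak, giving *ahjihak*.
The final consonant of the accusative form *ahjihak* is /k/, which is velar/glottal, so the plural suffix is -ip, giving *ahjihakip*.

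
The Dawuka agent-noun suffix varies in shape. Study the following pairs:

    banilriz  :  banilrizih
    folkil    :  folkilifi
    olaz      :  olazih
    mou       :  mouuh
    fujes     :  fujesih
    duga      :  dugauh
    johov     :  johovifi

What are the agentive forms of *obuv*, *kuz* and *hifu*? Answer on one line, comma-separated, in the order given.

The alternation tracks the final sound of the stem — -ih when the stem ends in a sibilant (*banilriz*, *olaz*, *fujes*); -ifi when the stem ends in a non-sibilant consonant (*folkil*, *johov*); -uh when the stem ends in a vowel (*mou*, *duga*).
*obuv* — final sound /v/ (a non-sibilant consonant) → -ifi → *obuvifi*.
The final sound of *kuz* is /z/, which is a sibilant, so the suffix is -ih, giving *kuzih*.
The final sound of *hifu* is /u/, which is a vowel, so the suffix is -uh, giving *hifuuh*.

obuvifi, kuzih, hifuuh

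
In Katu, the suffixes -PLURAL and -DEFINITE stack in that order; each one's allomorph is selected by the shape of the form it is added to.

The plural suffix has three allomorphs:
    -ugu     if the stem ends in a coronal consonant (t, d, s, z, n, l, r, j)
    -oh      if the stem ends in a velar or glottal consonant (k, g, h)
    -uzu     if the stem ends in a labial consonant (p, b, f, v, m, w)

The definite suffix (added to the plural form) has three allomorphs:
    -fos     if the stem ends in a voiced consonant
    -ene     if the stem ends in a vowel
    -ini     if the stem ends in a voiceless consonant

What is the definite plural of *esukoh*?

*esukoh* — final consonant /h/ (velar/glottal) → -oh → *esukohoh*.
The plural form *esukohoh*: final sound = /h/, a voiceless consonant → -ini → *esukohohini*.

esukohohini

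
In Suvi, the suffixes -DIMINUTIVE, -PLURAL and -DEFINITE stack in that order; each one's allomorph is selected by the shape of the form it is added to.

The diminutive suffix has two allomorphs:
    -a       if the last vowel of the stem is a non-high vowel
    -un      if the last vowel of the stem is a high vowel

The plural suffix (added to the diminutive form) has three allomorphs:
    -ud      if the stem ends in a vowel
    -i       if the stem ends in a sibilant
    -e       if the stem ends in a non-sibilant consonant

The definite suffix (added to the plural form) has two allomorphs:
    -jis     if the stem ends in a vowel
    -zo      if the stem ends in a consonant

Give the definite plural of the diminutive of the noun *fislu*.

The last vowel of *fislu* is /u/, which is a high vowel, so the diminutive suffix is -un, giving *fisluun*.
The final sound of the diminutive form *fisluun* is /n/, which is a non-sibilant consonant, so the plural suffix is -e, giving *fisluune*.
The final sound of the plural form *fisluune* is /e/, which is a vowel, so the definite suffix is -jis, giving *fisluunejis*.

fisluunejis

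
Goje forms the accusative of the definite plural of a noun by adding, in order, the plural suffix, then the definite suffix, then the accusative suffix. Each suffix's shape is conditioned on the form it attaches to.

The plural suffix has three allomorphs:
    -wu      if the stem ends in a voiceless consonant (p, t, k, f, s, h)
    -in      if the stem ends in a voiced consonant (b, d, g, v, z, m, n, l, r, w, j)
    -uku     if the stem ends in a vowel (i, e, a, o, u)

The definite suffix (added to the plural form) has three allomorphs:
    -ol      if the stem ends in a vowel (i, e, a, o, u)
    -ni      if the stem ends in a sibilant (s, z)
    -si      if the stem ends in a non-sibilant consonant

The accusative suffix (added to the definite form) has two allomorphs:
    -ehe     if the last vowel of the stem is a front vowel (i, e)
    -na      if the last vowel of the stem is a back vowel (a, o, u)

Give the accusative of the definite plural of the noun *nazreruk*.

nazrerukwuolna

*nazreruk*: final sound = /k/, a voiceless consonant → -wu → *nazrerukwu*.
The final sound of the plural form *nazrerukwu* is /u/, which is a vowel, so the definite suffix is -ol, giving *nazrerukwuol*.
The last vowel of the definite form *nazrerukwuol* is /o/, which is a back vowel, so the accusative suffix is -na, giving *nazrerukwuolna*.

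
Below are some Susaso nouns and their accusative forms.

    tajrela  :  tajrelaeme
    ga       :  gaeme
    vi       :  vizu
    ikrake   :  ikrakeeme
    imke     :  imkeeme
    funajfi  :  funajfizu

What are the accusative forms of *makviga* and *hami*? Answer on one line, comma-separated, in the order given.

makvigaeme, hamizu

The alternation tracks the last vowel of the stem — -zu when the last vowel of the stem is a high vowel (*vi*, *funajfi*); -eme when the last vowel of the stem is a non-high vowel (*tajrela*, *ga*, *ikrake*, *imke*).
*makviga*: last vowel = /a/, a non-high vowel → -eme → *makvigaeme*.
*hami* — last vowel /i/ (a high vowel) → -zu → *hamizu*.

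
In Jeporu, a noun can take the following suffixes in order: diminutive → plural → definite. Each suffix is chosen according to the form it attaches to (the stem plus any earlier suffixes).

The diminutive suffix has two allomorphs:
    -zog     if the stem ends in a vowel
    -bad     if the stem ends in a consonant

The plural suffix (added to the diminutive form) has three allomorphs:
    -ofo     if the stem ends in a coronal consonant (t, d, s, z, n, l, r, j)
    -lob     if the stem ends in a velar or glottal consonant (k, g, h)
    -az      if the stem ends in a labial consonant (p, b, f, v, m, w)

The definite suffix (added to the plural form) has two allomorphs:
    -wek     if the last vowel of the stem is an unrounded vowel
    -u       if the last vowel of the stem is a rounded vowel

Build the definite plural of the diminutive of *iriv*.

*iriv* — final sound /v/ (a consonant) → -bad → *irivbad*.
The diminutive form *irivbad* — final consonant /d/ (coronal) → -ofo → *irivbadofo*.
The plural form *irivbadofo* — last vowel /o/ (a rounded vowel) → -u → *irivbadofou*.

irivbadofou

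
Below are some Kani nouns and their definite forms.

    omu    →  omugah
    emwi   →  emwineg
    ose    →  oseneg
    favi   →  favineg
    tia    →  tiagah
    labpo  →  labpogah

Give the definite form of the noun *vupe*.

vupeneg

The suffix is conditioned by the last vowel: -neg when the last vowel of the stem is a front vowel (*emwi*, *ose*, *favi*); -gah when the last vowel of the stem is a back vowel (*omu*, *tia*, *labpo*).
The last vowel of *vupe* is /e/, which is a front vowel, so the suffix is -neg, giving *vupeneg*.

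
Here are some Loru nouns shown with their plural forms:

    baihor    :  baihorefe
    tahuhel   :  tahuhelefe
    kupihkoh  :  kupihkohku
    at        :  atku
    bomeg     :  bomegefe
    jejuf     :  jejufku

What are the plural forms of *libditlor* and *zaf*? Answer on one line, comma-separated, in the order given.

The suffix is conditioned by the final consonant: -ku when the stem ends in a voiceless consonant (*kupihkoh*, *at*, *jejuf*); -efe when the stem ends in a voiced consonant (*baihor*, *tahuhel*, *bomeg*).
Since the final consonant of *libditlor* is /r/ (voiced), it takes -efe, giving *libditlorefe*.
*zaf*: final consonant = /f/, voiceless → -ku → *zafku*.

libditlorefe, zafku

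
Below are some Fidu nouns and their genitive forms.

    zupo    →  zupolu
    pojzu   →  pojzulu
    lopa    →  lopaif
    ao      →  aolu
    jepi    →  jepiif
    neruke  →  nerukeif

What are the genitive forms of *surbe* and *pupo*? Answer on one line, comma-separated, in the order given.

The suffix is conditioned by the last vowel: -lu when the last vowel of the stem is a rounded vowel (*zupo*, *pojzu*, *ao*); -if when the last vowel of the stem is an unrounded vowel (*lopa*, *jepi*, *neruke*).
*surbe* — last vowel /e/ (an unrounded vowel) → -if → *surbeif*.
Since the last vowel of *pupo* is /o/ (a rounded vowel), it takes -lu, giving *pupolu*.

surbeif, pupolu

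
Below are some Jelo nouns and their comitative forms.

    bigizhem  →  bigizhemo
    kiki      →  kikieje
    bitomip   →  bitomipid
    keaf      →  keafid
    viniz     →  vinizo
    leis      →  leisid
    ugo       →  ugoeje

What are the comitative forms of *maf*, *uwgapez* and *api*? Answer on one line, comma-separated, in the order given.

Looking at the final sound of each stem: -id when the stem ends in a voiceless consonant (*bitomip*, *keaf*, *leis*); -o when the stem ends in a voiced consonant (*bigizhem*, *viniz*); -eje when the stem ends in a vowel (*kiki*, *ugo*).
*maf* — final sound /f/ (a voiceless consonant) → -id → *mafid*.
*uwgapez*: final sound = /z/, a voiced consonant → -o → *uwgapezo*.
*api* — final sound /i/ (a vowel) → -eje → *apieje*.

mafid, uwgapezo, apieje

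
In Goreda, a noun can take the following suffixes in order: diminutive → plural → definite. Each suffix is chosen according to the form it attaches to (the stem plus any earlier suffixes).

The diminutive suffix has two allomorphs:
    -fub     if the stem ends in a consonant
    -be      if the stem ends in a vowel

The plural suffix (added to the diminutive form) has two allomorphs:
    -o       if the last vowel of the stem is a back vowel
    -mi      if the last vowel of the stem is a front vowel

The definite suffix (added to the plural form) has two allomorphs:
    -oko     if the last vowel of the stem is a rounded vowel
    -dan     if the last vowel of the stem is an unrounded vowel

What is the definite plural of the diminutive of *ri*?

*ri*: final sound = /i/, a vowel → -be → *ribe*.
The last vowel of the diminutive form *ribe* is /e/, which is a front vowel, so the plural suffix is -mi, giving *ribemi*.
The last vowel of the plural form *ribemi* is /i/, which is an unrounded vowel, so the definite suffix is -dan, giving *ribemidan*.

ribemidan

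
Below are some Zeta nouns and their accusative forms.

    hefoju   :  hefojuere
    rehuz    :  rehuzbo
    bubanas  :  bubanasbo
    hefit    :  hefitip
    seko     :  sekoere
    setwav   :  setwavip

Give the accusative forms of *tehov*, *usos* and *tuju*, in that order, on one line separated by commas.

tehovip, usosbo, tujuere

The suffix is conditioned by the final sound: -bo when the stem ends in a sibilant (*rehuz*, *bubanas*); -ip when the stem ends in a non-sibilant consonant (*hefit*, *setwav*); -ere when the stem ends in a vowel (*hefoju*, *seko*).
*tehov*: final sound = /v/, a non-sibilant consonant → -ip → *tehovip*.
*usos*: final sound = /s/, a sibilant → -bo → *usosbo*.
Since the final sound of *tuju* is /u/ (a vowel), it takes -ere, giving *tujuere*.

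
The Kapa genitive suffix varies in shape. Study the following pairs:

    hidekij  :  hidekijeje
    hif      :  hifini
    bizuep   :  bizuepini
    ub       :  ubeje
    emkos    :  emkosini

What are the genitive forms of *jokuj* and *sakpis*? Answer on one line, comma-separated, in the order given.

jokujeje, sakpisini

Looking at the final consonant of each stem: -ini when the stem ends in a voiceless consonant (*hif*, *bizuep*, *emkos*); -eje when the stem ends in a voiced consonant (*hidekij*, *ub*).
*jokuj*: final consonant = /j/, voiced → -eje → *jokujeje*.
*sakpis*: final consonant = /s/, voiceless → -ini → *sakpisini*.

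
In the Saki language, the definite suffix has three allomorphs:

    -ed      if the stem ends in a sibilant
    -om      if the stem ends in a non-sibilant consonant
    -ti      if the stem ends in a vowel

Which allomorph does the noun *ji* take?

The final sound of *ji* is /i/, which is a vowel, so the suffix is -ti.

-ti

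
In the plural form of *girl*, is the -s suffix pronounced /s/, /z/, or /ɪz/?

/z/

The stem *girl* ends in a voiced non-sibilant sound.
The plural suffix surfaces as /ɪz/ after sibilants, /s/ after other voiceless consonants, and /z/ after other voiced sounds.
So the plural -s on *girl* is pronounced /z/.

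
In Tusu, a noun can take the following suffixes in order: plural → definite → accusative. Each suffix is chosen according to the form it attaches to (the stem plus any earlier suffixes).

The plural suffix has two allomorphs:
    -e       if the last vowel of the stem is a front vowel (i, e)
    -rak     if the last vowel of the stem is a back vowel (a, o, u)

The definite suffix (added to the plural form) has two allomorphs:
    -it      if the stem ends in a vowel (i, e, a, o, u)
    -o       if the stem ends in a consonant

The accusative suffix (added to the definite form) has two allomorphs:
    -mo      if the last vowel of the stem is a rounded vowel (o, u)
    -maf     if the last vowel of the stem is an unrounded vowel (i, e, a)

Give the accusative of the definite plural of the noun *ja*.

*ja*: last vowel = /a/, a back vowel → -rak → *jarak*.
Since the final sound of the plural form *jarak* is /k/ (a consonant), it takes -o, giving *jarako*.
The last vowel of the definite form *jarako* is /o/, which is a rounded vowel, so the accusative suffix is -mo, giving *jarakomo*.

jarakomo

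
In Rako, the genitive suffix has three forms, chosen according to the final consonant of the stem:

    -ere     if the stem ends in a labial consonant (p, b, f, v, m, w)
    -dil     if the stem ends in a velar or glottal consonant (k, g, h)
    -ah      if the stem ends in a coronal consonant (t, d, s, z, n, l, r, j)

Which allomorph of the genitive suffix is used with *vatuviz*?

-ah

*vatuviz*: final consonant = /z/, coronal → -ah.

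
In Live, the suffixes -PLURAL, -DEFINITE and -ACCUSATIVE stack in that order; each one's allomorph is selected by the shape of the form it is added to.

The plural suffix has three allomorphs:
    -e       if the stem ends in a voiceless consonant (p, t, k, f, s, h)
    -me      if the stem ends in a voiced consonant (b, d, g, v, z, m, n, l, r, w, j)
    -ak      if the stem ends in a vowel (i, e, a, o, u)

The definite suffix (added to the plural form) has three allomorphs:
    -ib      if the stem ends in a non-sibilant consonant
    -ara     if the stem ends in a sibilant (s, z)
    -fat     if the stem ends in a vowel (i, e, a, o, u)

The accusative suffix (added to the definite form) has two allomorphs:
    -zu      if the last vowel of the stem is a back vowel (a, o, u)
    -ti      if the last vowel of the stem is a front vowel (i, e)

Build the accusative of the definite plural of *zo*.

zoakibti

*zo*: final sound = /o/, a vowel → -ak → *zoak*.
The plural form *zoak* — final sound /k/ (a non-sibilant consonant) → -ib → *zoakib*.
The definite form *zoakib*: last vowel = /i/, a front vowel → -ti → *zoakibti*.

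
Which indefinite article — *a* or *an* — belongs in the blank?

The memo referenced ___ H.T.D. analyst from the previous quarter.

The indefinite article is chosen by the initial *sound* of the following word, not its spelling.
The initialism *H.T.D.* is read letter by letter; the first letter, H, is pronounced /eɪtʃ/, which begins with a vowel sound.
So the article is *an*: The memo referenced an H.T.D. analyst from the previous quarter.

an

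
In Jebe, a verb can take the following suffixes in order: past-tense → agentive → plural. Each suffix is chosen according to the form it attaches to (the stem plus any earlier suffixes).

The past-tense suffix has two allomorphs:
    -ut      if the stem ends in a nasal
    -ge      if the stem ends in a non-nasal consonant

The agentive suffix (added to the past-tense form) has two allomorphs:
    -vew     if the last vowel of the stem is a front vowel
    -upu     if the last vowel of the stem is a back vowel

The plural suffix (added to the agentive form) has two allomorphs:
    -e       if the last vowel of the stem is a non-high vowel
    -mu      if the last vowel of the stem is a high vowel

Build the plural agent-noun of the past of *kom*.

*kom*: final consonant = /m/, a nasal → -ut → *komut*.
The last vowel of the past-tense form *komut* is /u/, which is a back vowel, so the agentive suffix is -upu, giving *komutupu*.
The last vowel of the agentive form *komutupu* is /u/, which is a high vowel, so the plural suffix is -mu, giving *komutupumu*.

komutupumu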